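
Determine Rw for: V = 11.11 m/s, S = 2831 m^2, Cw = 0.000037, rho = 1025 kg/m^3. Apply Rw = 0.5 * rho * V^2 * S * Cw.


Formula: Rw = 0.5 * rho * V^2 * S * Cw
Step 1 — V^2 = 11.11^2 = 123.4321
Step 2 — 0.5 * rho * V^2 = 0.5 * 1025 * 123.4321 = 63258.95125
Step 3 — Rw = 63258.95125 * 2831 * 0.000037 ≈ 6626.2 N (5 s.f.)

6626.2 N


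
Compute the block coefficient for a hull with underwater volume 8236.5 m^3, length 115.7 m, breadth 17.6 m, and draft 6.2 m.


Formula: Cb = V / (L * B * T)
Step 1 — L * B * T = 115.7 * 17.6 * 6.2 = 12625.184 m^3
Step 2 — Cb = 8236.5 / 12625.184 ≈ 0.65239 (5 s.f.)

0.65239


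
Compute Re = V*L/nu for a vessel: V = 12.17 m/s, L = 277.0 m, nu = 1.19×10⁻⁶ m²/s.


Formula: Re = V * L / nu
Step 1 — V * L = 12.17 * 277.0 = 3371.09 m^2/s
Step 2 — Re = 3371.09 / 1.19e-6 = 2.83e+09

2.83e+09


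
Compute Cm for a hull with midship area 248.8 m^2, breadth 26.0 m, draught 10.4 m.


Formula: Cm = Am / (B * T)
Step 1 — B * T = 26.0 * 10.4 = 270.4 m^2
Step 2 — Cm = 248.8 / 270.4 ≈ 0.92012 (5 s.f.)

0.92012


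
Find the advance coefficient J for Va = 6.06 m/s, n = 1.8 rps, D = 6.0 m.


Formula: J = Va / (n * D)
Step 1 — n * D = 1.8 * 6.0 = 10.8
Step 2 — J = 6.06 / 10.8 ≈ 0.56111 (5 s.f.)

0.56111


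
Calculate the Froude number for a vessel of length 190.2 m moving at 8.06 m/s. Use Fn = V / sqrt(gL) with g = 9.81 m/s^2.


Formula: Fn = V / sqrt(g * L)
Step 1 — g * L = 9.81 * 190.2 = 1865.862
Step 2 — sqrt(g * L) = sqrt(1865.862) = 43.195625
Step 3 — Fn = 8.06 / 43.195625 ≈ 0.18659 (5 s.f.)

0.18659


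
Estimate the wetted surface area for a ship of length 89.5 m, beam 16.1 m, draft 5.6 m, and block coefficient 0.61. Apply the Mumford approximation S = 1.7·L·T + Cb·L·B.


Formula: S = 1.7*L*T + V/T with V = Cb*L*B*T, i.e. S = L * (1.7*T + Cb*B)
Step 1 — 1.7*T = 1.7 * 5.6 = 9.52 m
Step 2 — Cb*B = 0.61 * 16.1 = 9.821 m
Step 3 — 1.7*T + Cb*B = 9.52 + 9.821 = 19.341 m
Step 4 — S = 89.5 * 19.341 ≈ 1731.0 m^2 (5 s.f.)

1731.0 m^2


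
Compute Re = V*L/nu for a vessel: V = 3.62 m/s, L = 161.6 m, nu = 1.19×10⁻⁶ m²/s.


Formula: Re = V * L / nu
Step 1 — V * L = 3.62 * 161.6 = 584.992 m^2/s
Step 2 — Re = 584.992 / 1.19e-6 = 4.92e+08

4.92e+08


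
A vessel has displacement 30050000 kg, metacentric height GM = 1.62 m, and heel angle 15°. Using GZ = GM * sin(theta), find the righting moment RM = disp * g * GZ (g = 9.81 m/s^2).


Formula: GZ = GM * sin(theta); RM = disp * g * GZ
Step 1 — GZ = 1.62 * sin(15°) = 1.62 * 0.258819 = 0.419287 m
Step 2 — RM = 30050000 * 9.81 * 0.419287 ≈ 123600000 N·m (5 s.f.)

123600000 N·m


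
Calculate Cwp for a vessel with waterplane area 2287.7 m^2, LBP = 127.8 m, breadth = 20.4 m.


Formula: Cwp = Aw / (L * B)
Step 1 — L * B = 127.8 * 20.4 = 2607.12 m^2
Step 2 — Cwp = 2287.7 / 2607.12 ≈ 0.87748 (5 s.f.)

0.87748


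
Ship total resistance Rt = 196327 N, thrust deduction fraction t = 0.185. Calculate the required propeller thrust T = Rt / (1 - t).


Formula: T = Rt / (1 - t)
Step 1 — (1 - t) = 1 - 0.185 = 0.815
Step 2 — T = 196327 / 0.815 ≈ 240890 N (5 s.f.)

240890 N


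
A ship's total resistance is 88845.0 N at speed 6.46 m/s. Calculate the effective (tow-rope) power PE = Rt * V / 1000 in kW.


Formula: PE = Rt * V / 1000 (kW)
Step 1 — PE (W) = 88845.0 * 6.46 = 573938.7 W
Step 2 — PE (kW) = 573938.7 / 1000 ≈ 573.94 kW (5 s.f.)

573.94 kW


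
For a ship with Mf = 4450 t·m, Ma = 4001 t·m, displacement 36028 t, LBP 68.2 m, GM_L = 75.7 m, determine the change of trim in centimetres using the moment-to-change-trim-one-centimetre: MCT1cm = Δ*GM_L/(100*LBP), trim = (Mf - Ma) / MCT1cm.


Formula: net trimming moment = Mf - Ma; MCT1cm = Δ*GM_L/(100*LBP); trim = net moment / MCT1cm
Step 1 — net trimming moment = 4450 - 4001 = 449 t·m
Step 2 — MCT1cm = 36028 * 75.7 / (100 * 68.2) = 399.9002 t·m/cm
Step 3 — trim = 449 / 399.9002 ≈ 1.1228 cm (5 s.f.)

1.1228 cm


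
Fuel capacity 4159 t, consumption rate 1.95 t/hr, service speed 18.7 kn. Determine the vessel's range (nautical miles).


Formula: endurance = fuel / rate; range = endurance * speed
Step 1 — endurance = 4159 / 1.95 = 2132.8205 hours
Step 2 — range = 2132.8205 * 18.7 ≈ 39884 nautical miles (5 s.f.)

39884 NM


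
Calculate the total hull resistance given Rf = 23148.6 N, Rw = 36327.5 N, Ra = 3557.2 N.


Formula: Rt = Rf + Rw + Ra
Substituting: Rt = 23148.6 + 36327.5 + 3557.2
Result: Rt = 63033.3 N

63033.3 N


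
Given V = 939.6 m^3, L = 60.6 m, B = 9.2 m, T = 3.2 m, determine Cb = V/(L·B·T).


Formula: Cb = V / (L * B * T)
Step 1 — L * B * T = 60.6 * 9.2 * 3.2 = 1784.064 m^3
Step 2 — Cb = 939.6 / 1784.064 ≈ 0.52666 (5 s.f.)

0.52666


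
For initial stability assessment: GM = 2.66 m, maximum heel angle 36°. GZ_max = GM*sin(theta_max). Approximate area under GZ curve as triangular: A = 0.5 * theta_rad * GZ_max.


Formula: GZ_max = GM * sin(theta); Area = 0.5 * theta_rad * GZ_max
Step 1 — GZ_max = 2.66 * sin(36°) = 2.66 * 0.587785 = 1.563508 m
Step 2 — theta_rad = 36 * pi/180 = 0.628319 rad
Step 3 — Area = 0.5 * 0.628319 * 1.563508 ≈ 0.49119 m·rad (5 s.f.)

0.49119 m·rad


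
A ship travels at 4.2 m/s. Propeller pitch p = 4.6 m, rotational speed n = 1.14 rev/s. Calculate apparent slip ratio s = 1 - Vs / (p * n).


Formula: s = 1 - Vs / (p * n)
Step 1 — p * n = 4.6 * 1.14 = 5.244
Step 2 — Vs / (p*n) = 4.2 / 5.244 = 0.800915 (6 d.p.)
Step 3 — s = 1 - 0.800915 = 0.199085

0.199085


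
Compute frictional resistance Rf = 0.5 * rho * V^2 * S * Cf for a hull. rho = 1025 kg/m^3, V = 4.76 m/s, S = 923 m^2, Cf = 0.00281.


Formula: Rf = 0.5 * rho * V^2 * S * Cf
Step 1 — V^2 = 4.76^2 = 22.6576
Step 2 — 0.5 * rho * V^2 = 0.5 * 1025 * 22.6576 = 11612.02
Step 3 — Rf = 11612.02 * 923 * 0.00281 ≈ 30117 N (5 s.f.)

30117 N


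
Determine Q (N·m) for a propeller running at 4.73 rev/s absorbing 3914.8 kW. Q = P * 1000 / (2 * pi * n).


Formula: Q = P_W / (2 * pi * n)
Step 1 — P_W = 3914.8 kW * 1000 = 3914800.0 W
Step 2 — 2 * pi * n = 2 * pi * 4.73 = 29.719467
Step 3 — Q = 3914800.0 / 29.719467 ≈ 131730 N·m (5 s.f.)

131730 N·m


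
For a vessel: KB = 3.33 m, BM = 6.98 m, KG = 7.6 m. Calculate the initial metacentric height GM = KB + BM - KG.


Formula: GM = KB + BM - KG
Step 1 — KM = KB + BM = 3.33 + 6.98 = 10.31 m
Step 2 — GM = KM - KG = 10.31 - 7.6 = 2.71 m

2.71 m


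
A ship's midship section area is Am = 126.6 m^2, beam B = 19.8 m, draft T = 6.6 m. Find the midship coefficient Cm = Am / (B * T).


Formula: Cm = Am / (B * T)
Step 1 — B * T = 19.8 * 6.6 = 130.68 m^2
Step 2 — Cm = 126.6 / 130.68 ≈ 0.96878 (5 s.f.)

0.96878


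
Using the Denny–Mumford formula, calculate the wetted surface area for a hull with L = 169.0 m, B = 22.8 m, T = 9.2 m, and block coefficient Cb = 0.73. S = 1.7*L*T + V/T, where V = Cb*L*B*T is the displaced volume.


Formula: S = 1.7*L*T + V/T with V = Cb*L*B*T, i.e. S = L * (1.7*T + Cb*B)
Step 1 — 1.7*T = 1.7 * 9.2 = 15.64 m
Step 2 — Cb*B = 0.73 * 22.8 = 16.644 m
Step 3 — 1.7*T + Cb*B = 15.64 + 16.644 = 32.284 m
Step 4 — S = 169.0 * 32.284 ≈ 5456.0 m^2 (5 s.f.)

5456.0 m^2


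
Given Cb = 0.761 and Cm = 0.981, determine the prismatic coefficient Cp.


Formula: Cp = Cb / Cm
Substituting: Cp = 0.761 / 0.981
Result: Cp ≈ 0.77574 (5 s.f.)

0.77574


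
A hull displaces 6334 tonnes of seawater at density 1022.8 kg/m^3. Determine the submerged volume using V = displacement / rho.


Formula: V = mass / rho
Step 1 — convert tonnes to kg: 6334 t * 1000 = 6334000 kg
Step 2 — V = 6334000 / 1022.8 ≈ 6192.8 m^3 (5 s.f.)

6192.8 m^3


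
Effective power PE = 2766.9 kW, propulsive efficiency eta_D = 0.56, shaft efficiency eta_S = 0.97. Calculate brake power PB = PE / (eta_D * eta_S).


Formula: PB = PE / (eta_D * eta_S)
Step 1 — combined efficiency = eta_D * eta_S = 0.56 * 0.97 = 0.5432
Step 2 — PB = 2766.9 / 0.5432 ≈ 5093.7 kW (5 s.f.)

5093.7 kW


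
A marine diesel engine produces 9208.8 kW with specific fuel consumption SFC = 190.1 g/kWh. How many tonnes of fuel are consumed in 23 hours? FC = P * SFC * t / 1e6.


Formula: FC (tonnes) = P * SFC * t / 1,000,000
Step 1 — P * SFC * t = 9208.8 * 190.1 * 23 = 40263636.24 g
Step 2 — FC (tonnes) = 40263636.24 / 1,000,000 ≈ 40.264 tonnes (5 s.f.)

40.264 tonnes


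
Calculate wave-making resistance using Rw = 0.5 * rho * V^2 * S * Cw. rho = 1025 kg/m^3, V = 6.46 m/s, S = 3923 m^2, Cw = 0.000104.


Formula: Rw = 0.5 * rho * V^2 * S * Cw
Step 1 — V^2 = 6.46^2 = 41.7316
Step 2 — 0.5 * rho * V^2 = 0.5 * 1025 * 41.7316 = 21387.445
Step 3 — Rw = 21387.445 * 3923 * 0.000104 ≈ 8725.9 N (5 s.f.)

8725.9 N


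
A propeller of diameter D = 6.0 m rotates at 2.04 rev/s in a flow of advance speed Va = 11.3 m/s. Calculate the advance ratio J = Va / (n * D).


Formula: J = Va / (n * D)
Step 1 — n * D = 2.04 * 6.0 = 12.24
Step 2 — J = 11.3 / 12.24 ≈ 0.92320 (5 s.f.)

0.92320


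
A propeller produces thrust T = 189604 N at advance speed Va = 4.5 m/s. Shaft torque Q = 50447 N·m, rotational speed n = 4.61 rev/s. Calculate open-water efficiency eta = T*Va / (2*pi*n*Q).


Formula: eta = T * Va / (2 * pi * n * Q)
Step 1 — numerator = T * Va = 189604 * 4.5 = 853218.0
Step 2 — 2 * pi * n = 2 * pi * 4.61 = 28.965484
Step 3 — denominator = 28.965484 * 50447 = 1461221.77
Step 4 — eta = 853218.0 / 1461221.77 ≈ 0.58391 (5 s.f.)

0.58391


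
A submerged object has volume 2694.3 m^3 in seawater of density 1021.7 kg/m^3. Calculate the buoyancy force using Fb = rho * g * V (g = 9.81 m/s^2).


Formula: Fb = rho * g * V
Substituting: Fb = 1021.7 * 9.81 * 2694.3
Intermediate: 1021.7 * 9.81 = 10022.877
Result: Fb = 10022.877 * 2694.3 ≈ 27005000 N (5 s.f.)

27005000 N


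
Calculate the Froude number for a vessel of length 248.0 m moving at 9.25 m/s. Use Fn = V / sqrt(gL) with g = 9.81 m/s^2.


Formula: Fn = V / sqrt(g * L)
Step 1 — g * L = 9.81 * 248.0 = 2432.88
Step 2 — sqrt(g * L) = sqrt(2432.88) = 49.324233
Step 3 — Fn = 9.25 / 49.324233 ≈ 0.18753 (5 s.f.)

0.18753


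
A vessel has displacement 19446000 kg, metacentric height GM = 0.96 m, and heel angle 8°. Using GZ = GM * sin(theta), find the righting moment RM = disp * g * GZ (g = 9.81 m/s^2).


Formula: GZ = GM * sin(theta); RM = disp * g * GZ
Step 1 — GZ = 0.96 * sin(8°) = 0.96 * 0.139173 = 0.133606 m
Step 2 — RM = 19446000 * 9.81 * 0.133606 ≈ 25487000 N·m (5 s.f.)

25487000 N·m


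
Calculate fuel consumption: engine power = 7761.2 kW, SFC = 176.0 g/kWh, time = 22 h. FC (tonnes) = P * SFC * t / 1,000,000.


Formula: FC (tonnes) = P * SFC * t / 1,000,000
Step 1 — P * SFC * t = 7761.2 * 176.0 * 22 = 30051366.4 g
Step 2 — FC (tonnes) = 30051366.4 / 1,000,000 ≈ 30.051 tonnes (5 s.f.)

30.051 tonnes


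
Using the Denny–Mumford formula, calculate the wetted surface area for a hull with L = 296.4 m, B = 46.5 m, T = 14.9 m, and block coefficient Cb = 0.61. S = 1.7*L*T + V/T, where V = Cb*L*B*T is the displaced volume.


Formula: S = 1.7*L*T + V/T with V = Cb*L*B*T, i.e. S = L * (1.7*T + Cb*B)
Step 1 — 1.7*T = 1.7 * 14.9 = 25.33 m
Step 2 — Cb*B = 0.61 * 46.5 = 28.365 m
Step 3 — 1.7*T + Cb*B = 25.33 + 28.365 = 53.695 m
Step 4 — S = 296.4 * 53.695 ≈ 15915 m^2 (5 s.f.)

15915 m^2


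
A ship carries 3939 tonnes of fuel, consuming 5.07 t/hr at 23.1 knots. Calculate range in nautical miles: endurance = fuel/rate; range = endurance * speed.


Formula: endurance = fuel / rate; range = endurance * speed
Step 1 — endurance = 3939 / 5.07 = 776.9231 hours
Step 2 — range = 776.9231 * 23.1 ≈ 17947 nautical miles (5 s.f.)

17947 NM


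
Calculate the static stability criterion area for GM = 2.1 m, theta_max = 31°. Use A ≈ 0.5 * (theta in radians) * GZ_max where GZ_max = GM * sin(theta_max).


Formula: GZ_max = GM * sin(theta); Area = 0.5 * theta_rad * GZ_max
Step 1 — GZ_max = 2.1 * sin(31°) = 2.1 * 0.515038 = 1.08158 m
Step 2 — theta_rad = 31 * pi/180 = 0.541052 rad
Step 3 — Area = 0.5 * 0.541052 * 1.08158 ≈ 0.29260 m·rad (5 s.f.)

0.29260 m·rad


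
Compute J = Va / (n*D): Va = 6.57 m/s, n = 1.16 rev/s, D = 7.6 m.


Formula: J = Va / (n * D)
Step 1 — n * D = 1.16 * 7.6 = 8.816
Step 2 — J = 6.57 / 8.816 ≈ 0.74524 (5 s.f.)

0.74524


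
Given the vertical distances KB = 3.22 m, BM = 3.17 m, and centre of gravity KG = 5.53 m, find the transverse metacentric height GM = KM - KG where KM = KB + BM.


Formula: GM = KB + BM - KG
Step 1 — KM = KB + BM = 3.22 + 3.17 = 6.39 m
Step 2 — GM = KM - KG = 6.39 - 5.53 = 0.86 m

0.86 m


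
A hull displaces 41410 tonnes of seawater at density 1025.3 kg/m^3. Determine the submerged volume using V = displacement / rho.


Formula: V = mass / rho
Step 1 — convert tonnes to kg: 41410 t * 1000 = 41410000 kg
Step 2 — V = 41410000 / 1025.3 ≈ 40388 m^3 (5 s.f.)

40388 m^3


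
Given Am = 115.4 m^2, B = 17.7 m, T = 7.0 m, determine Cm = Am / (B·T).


Formula: Cm = Am / (B * T)
Step 1 — B * T = 17.7 * 7.0 = 123.9 m^2
Step 2 — Cm = 115.4 / 123.9 ≈ 0.93140 (5 s.f.)

0.93140


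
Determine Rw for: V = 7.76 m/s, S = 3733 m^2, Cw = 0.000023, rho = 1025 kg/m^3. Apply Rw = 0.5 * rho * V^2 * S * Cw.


Formula: Rw = 0.5 * rho * V^2 * S * Cw
Step 1 — V^2 = 7.76^2 = 60.2176
Step 2 — 0.5 * rho * V^2 = 0.5 * 1025 * 60.2176 = 30861.52
Step 3 — Rw = 30861.52 * 3733 * 0.000023 ≈ 2649.7 N (5 s.f.)

2649.7 N


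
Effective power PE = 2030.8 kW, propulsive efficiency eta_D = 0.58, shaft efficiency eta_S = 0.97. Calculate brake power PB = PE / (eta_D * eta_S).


Formula: PB = PE / (eta_D * eta_S)
Step 1 — combined efficiency = eta_D * eta_S = 0.58 * 0.97 = 0.5626
Step 2 — PB = 2030.8 / 0.5626 ≈ 3609.7 kW (5 s.f.)

3609.7 kW


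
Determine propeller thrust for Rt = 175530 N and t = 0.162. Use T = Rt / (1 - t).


Formula: T = Rt / (1 - t)
Step 1 — (1 - t) = 1 - 0.162 = 0.838
Step 2 — T = 175530 / 0.838 ≈ 209460 N (5 s.f.)

209460 N


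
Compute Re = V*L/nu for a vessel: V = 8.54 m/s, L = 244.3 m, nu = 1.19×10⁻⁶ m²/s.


Formula: Re = V * L / nu
Step 1 — V * L = 8.54 * 244.3 = 2086.322 m^2/s
Step 2 — Re = 2086.322 / 1.19e-6 = 1.75e+09

1.75e+09


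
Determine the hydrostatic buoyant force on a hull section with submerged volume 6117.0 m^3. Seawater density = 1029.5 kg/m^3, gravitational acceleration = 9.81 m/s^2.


Formula: Fb = rho * g * V
Substituting: Fb = 1029.5 * 9.81 * 6117.0
Intermediate: 1029.5 * 9.81 = 10099.395
Result: Fb = 10099.395 * 6117.0 ≈ 61778000 N (5 s.f.)

61778000 N


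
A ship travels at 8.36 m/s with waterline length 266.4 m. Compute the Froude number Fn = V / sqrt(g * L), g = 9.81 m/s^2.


Formula: Fn = V / sqrt(g * L)
Step 1 — g * L = 9.81 * 266.4 = 2613.384
Step 2 — sqrt(g * L) = sqrt(2613.384) = 51.121268
Step 3 — Fn = 8.36 / 51.121268 ≈ 0.16353 (5 s.f.)

0.16353


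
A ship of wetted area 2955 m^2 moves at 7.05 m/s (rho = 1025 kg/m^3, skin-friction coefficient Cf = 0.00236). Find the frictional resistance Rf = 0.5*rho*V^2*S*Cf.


Formula: Rf = 0.5 * rho * V^2 * S * Cf
Step 1 — V^2 = 7.05^2 = 49.7025
Step 2 — 0.5 * rho * V^2 = 0.5 * 1025 * 49.7025 = 25472.53125
Step 3 — Rf = 25472.53125 * 2955 * 0.00236 ≈ 177640 N (5 s.f.)

177640 N


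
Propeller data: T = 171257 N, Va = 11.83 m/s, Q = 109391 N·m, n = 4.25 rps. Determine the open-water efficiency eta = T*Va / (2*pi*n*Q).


Formula: eta = T * Va / (2 * pi * n * Q)
Step 1 — numerator = T * Va = 171257 * 11.83 = 2025970.31
Step 2 — 2 * pi * n = 2 * pi * 4.25 = 26.703538
Step 3 — denominator = 26.703538 * 109391 = 2921126.73
Step 4 — eta = 2025970.31 / 2921126.73 ≈ 0.69356 (5 s.f.)

0.69356


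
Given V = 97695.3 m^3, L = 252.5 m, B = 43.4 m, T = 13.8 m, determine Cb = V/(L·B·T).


Formula: Cb = V / (L * B * T)
Step 1 — L * B * T = 252.5 * 43.4 * 13.8 = 151227.3 m^3
Step 2 — Cb = 97695.3 / 151227.3 ≈ 0.64602 (5 s.f.)

0.64602


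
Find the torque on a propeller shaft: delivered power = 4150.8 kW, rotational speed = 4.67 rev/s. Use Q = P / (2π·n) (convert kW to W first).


Formula: Q = P_W / (2 * pi * n)
Step 1 — P_W = 4150.8 kW * 1000 = 4150800.0 W
Step 2 — 2 * pi * n = 2 * pi * 4.67 = 29.342475
Step 3 — Q = 4150800.0 / 29.342475 ≈ 141460 N·m (5 s.f.)

141460 N·m


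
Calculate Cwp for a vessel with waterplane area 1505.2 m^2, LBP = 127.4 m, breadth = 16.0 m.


Formula: Cwp = Aw / (L * B)
Step 1 — L * B = 127.4 * 16.0 = 2038.4 m^2
Step 2 — Cwp = 1505.2 / 2038.4 ≈ 0.73842 (5 s.f.)

0.73842


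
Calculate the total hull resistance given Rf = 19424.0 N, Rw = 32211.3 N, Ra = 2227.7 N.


Formula: Rt = Rf + Rw + Ra
Substituting: Rt = 19424.0 + 32211.3 + 2227.7
Result: Rt = 53863.0 N

53863.0 N


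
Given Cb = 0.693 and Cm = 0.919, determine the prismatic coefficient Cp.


Formula: Cp = Cb / Cm
Substituting: Cp = 0.693 / 0.919
Result: Cp ≈ 0.75408 (5 s.f.)

0.75408


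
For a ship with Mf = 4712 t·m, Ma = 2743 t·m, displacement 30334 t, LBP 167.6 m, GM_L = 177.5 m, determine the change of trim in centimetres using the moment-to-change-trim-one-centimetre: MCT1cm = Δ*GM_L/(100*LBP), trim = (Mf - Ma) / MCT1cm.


Formula: net trimming moment = Mf - Ma; MCT1cm = Δ*GM_L/(100*LBP); trim = net moment / MCT1cm
Step 1 — net trimming moment = 4712 - 2743 = 1969 t·m
Step 2 — MCT1cm = 30334 * 177.5 / (100 * 167.6) = 321.2581 t·m/cm
Step 3 — trim = 1969 / 321.2581 ≈ 6.1290 cm (5 s.f.)

6.1290 cm


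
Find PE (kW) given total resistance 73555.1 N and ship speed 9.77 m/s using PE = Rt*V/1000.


Formula: PE = Rt * V / 1000 (kW)
Step 1 — PE (W) = 73555.1 * 9.77 = 718633.327 W
Step 2 — PE (kW) = 718633.327 / 1000 ≈ 718.63 kW (5 s.f.)

718.63 kW


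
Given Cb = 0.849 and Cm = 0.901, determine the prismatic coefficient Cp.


Formula: Cp = Cb / Cm
Substituting: Cp = 0.849 / 0.901
Result: Cp ≈ 0.94229 (5 s.f.)

0.94229


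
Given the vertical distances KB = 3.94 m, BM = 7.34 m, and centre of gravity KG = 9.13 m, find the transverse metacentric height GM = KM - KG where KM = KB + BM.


Formula: GM = KB + BM - KG
Step 1 — KM = KB + BM = 3.94 + 7.34 = 11.28 m
Step 2 — GM = KM - KG = 11.28 - 9.13 = 2.15 m

2.15 m


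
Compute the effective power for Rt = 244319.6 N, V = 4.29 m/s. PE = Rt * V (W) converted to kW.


Formula: PE = Rt * V / 1000 (kW)
Step 1 — PE (W) = 244319.6 * 4.29 = 1048131.084 W
Step 2 — PE (kW) = 1048131.084 / 1000 ≈ 1048.1 kW (5 s.f.)

1048.1 kW


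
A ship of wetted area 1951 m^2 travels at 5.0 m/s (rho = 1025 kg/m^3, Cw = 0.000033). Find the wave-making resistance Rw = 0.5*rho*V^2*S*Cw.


Formula: Rw = 0.5 * rho * V^2 * S * Cw
Step 1 — V^2 = 5.0^2 = 25.0
Step 2 — 0.5 * rho * V^2 = 0.5 * 1025 * 25.0 = 12812.5
Step 3 — Rw = 12812.5 * 1951 * 0.000033 ≈ 824.91 N (5 s.f.)

824.91 N


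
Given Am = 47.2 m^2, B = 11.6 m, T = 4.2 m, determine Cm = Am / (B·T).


Formula: Cm = Am / (B * T)
Step 1 — B * T = 11.6 * 4.2 = 48.72 m^2
Step 2 — Cm = 47.2 / 48.72 ≈ 0.96880 (5 s.f.)

0.96880


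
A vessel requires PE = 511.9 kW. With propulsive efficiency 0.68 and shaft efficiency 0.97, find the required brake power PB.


Formula: PB = PE / (eta_D * eta_S)
Step 1 — combined efficiency = eta_D * eta_S = 0.68 * 0.97 = 0.6596
Step 2 — PB = 511.9 / 0.6596 ≈ 776.08 kW (5 s.f.)

776.08 kW


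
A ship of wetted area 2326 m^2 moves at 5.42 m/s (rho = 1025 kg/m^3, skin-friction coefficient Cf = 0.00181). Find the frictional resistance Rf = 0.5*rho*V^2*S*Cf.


Formula: Rf = 0.5 * rho * V^2 * S * Cf
Step 1 — V^2 = 5.42^2 = 29.3764
Step 2 — 0.5 * rho * V^2 = 0.5 * 1025 * 29.3764 = 15055.405
Step 3 — Rf = 15055.405 * 2326 * 0.00181 ≈ 63384 N (5 s.f.)

63384 N


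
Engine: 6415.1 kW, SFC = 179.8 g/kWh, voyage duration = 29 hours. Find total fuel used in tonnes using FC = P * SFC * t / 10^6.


Formula: FC (tonnes) = P * SFC * t / 1,000,000
Step 1 — P * SFC * t = 6415.1 * 179.8 * 29 = 33449614.42 g
Step 2 — FC (tonnes) = 33449614.42 / 1,000,000 ≈ 33.450 tonnes (5 s.f.)

33.450 tonnes


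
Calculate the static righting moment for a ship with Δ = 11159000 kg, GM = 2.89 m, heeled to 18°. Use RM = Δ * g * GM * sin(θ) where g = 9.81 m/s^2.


Formula: GZ = GM * sin(theta); RM = disp * g * GZ
Step 1 — GZ = 2.89 * sin(18°) = 2.89 * 0.309017 = 0.893059 m
Step 2 — RM = 11159000 * 9.81 * 0.893059 ≈ 97763000 N·m (5 s.f.)

97763000 N·m


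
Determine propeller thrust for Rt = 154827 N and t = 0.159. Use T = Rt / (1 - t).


Formula: T = Rt / (1 - t)
Step 1 — (1 - t) = 1 - 0.159 = 0.841
Step 2 — T = 154827 / 0.841 ≈ 184100 N (5 s.f.)

184100 N


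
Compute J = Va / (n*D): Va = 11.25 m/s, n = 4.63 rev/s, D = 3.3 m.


Formula: J = Va / (n * D)
Step 1 — n * D = 4.63 * 3.3 = 15.279
Step 2 — J = 11.25 / 15.279 ≈ 0.73630 (5 s.f.)

0.73630


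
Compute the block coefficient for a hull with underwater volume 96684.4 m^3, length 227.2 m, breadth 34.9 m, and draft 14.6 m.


Formula: Cb = V / (L * B * T)
Step 1 — L * B * T = 227.2 * 34.9 * 14.6 = 115767.488 m^3
Step 2 — Cb = 96684.4 / 115767.488 ≈ 0.83516 (5 s.f.)

0.83516


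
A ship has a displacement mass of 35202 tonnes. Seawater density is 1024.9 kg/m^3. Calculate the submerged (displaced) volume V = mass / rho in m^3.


Formula: V = mass / rho
Step 1 — convert tonnes to kg: 35202 t * 1000 = 35202000 kg
Step 2 — V = 35202000 / 1024.9 ≈ 34347 m^3 (5 s.f.)

34347 m^3


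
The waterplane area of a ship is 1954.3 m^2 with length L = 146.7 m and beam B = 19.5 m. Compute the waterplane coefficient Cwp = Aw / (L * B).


Formula: Cwp = Aw / (L * B)
Step 1 — L * B = 146.7 * 19.5 = 2860.65 m^2
Step 2 — Cwp = 1954.3 / 2860.65 ≈ 0.68317 (5 s.f.)

0.68317


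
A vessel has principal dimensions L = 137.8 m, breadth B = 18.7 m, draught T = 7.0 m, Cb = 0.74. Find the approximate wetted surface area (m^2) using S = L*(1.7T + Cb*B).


Formula: S = 1.7*L*T + V/T with V = Cb*L*B*T, i.e. S = L * (1.7*T + Cb*B)
Step 1 — 1.7*T = 1.7 * 7.0 = 11.9 m
Step 2 — Cb*B = 0.74 * 18.7 = 13.838 m
Step 3 — 1.7*T + Cb*B = 11.9 + 13.838 = 25.738 m
Step 4 — S = 137.8 * 25.738 ≈ 3546.7 m^2 (5 s.f.)

3546.7 m^2


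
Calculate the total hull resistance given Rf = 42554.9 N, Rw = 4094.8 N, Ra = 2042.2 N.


Formula: Rt = Rf + Rw + Ra
Substituting: Rt = 42554.9 + 4094.8 + 2042.2
Result: Rt = 48691.9 N

48691.9 N


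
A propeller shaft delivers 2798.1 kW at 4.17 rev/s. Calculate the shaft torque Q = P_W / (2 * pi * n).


Formula: Q = P_W / (2 * pi * n)
Step 1 — P_W = 2798.1 kW * 1000 = 2798100.0 W
Step 2 — 2 * pi * n = 2 * pi * 4.17 = 26.200883
Step 3 — Q = 2798100.0 / 26.200883 ≈ 106790 N·m (5 s.f.)

106790 N·m


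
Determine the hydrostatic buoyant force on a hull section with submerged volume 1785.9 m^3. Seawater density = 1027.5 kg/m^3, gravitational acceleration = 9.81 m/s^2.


Formula: Fb = rho * g * V
Substituting: Fb = 1027.5 * 9.81 * 1785.9
Intermediate: 1027.5 * 9.81 = 10079.775
Result: Fb = 10079.775 * 1785.9 ≈ 18001000 N (5 s.f.)

18001000 N


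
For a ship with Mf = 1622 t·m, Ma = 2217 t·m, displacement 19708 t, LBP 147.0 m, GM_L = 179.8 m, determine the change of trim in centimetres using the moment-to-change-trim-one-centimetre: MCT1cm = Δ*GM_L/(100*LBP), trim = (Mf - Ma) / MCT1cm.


Formula: net trimming moment = Mf - Ma; MCT1cm = Δ*GM_L/(100*LBP); trim = net moment / MCT1cm
Step 1 — net trimming moment = 1622 - 2217 = -595 t·m
Step 2 — MCT1cm = 19708 * 179.8 / (100 * 147.0) = 241.0543 t·m/cm
Step 3 — trim = -595 / 241.0543 ≈ -2.4683 cm (5 s.f.)

-2.4683 cm


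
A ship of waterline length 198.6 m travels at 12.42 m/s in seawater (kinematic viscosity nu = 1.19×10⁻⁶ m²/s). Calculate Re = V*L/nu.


Formula: Re = V * L / nu
Step 1 — V * L = 12.42 * 198.6 = 2466.612 m^2/s
Step 2 — Re = 2466.612 / 1.19e-6 = 2.07e+09

2.07e+09


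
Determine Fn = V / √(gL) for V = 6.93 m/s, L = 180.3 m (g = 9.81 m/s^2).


Formula: Fn = V / sqrt(g * L)
Step 1 — g * L = 9.81 * 180.3 = 1768.743
Step 2 — sqrt(g * L) = sqrt(1768.743) = 42.056426
Step 3 — Fn = 6.93 / 42.056426 ≈ 0.16478 (5 s.f.)

0.16478


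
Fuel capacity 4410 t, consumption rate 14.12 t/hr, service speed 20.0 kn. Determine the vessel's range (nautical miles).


Formula: endurance = fuel / rate; range = endurance * speed
Step 1 — endurance = 4410 / 14.12 = 312.3229 hours
Step 2 — range = 312.3229 * 20.0 ≈ 6246.5 nautical miles (5 s.f.)

6246.5 NM


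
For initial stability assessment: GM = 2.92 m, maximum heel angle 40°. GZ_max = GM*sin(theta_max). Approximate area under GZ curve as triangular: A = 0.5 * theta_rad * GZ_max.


Formula: GZ_max = GM * sin(theta); Area = 0.5 * theta_rad * GZ_max
Step 1 — GZ_max = 2.92 * sin(40°) = 2.92 * 0.642788 = 1.876941 m
Step 2 — theta_rad = 40 * pi/180 = 0.698132 rad
Step 3 — Area = 0.5 * 0.698132 * 1.876941 ≈ 0.65518 m·rad (5 s.f.)

0.65518 m·rad


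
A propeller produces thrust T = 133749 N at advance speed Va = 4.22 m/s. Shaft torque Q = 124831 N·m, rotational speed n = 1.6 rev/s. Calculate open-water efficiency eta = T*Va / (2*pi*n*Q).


Formula: eta = T * Va / (2 * pi * n * Q)
Step 1 — numerator = T * Va = 133749 * 4.22 = 564420.78
Step 2 — 2 * pi * n = 2 * pi * 1.6 = 10.053096
Step 3 — denominator = 10.053096 * 124831 = 1254938.03
Step 4 — eta = 564420.78 / 1254938.03 ≈ 0.44976 (5 s.f.)

0.44976


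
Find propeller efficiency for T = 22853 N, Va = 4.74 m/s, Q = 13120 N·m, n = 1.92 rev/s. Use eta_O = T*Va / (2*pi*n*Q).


Formula: eta = T * Va / (2 * pi * n * Q)
Step 1 — numerator = T * Va = 22853 * 4.74 = 108323.22
Step 2 — 2 * pi * n = 2 * pi * 1.92 = 12.063716
Step 3 — denominator = 12.063716 * 13120 = 158275.95
Step 4 — eta = 108323.22 / 158275.95 ≈ 0.68439 (5 s.f.)

0.68439


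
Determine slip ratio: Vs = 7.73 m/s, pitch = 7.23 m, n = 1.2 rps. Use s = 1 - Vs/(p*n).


Formula: s = 1 - Vs / (p * n)
Step 1 — p * n = 7.23 * 1.2 = 8.676
Step 2 — Vs / (p*n) = 7.73 / 8.676 = 0.890964 (6 d.p.)
Step 3 — s = 1 - 0.890964 = 0.109036

0.109036


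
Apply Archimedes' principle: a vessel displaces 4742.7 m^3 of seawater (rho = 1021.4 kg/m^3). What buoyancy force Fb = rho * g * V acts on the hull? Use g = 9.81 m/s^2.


Formula: Fb = rho * g * V
Substituting: Fb = 1021.4 * 9.81 * 4742.7
Intermediate: 1021.4 * 9.81 = 10019.934
Result: Fb = 10019.934 * 4742.7 ≈ 47522000 N (5 s.f.)

47522000 N


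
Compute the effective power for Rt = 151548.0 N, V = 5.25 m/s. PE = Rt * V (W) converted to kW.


Formula: PE = Rt * V / 1000 (kW)
Step 1 — PE (W) = 151548.0 * 5.25 = 795627.0 W
Step 2 — PE (kW) = 795627.0 / 1000 ≈ 795.63 kW (5 s.f.)

795.63 kW


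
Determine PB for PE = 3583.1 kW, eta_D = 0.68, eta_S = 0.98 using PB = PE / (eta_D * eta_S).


Formula: PB = PE / (eta_D * eta_S)
Step 1 — combined efficiency = eta_D * eta_S = 0.68 * 0.98 = 0.6664
Step 2 — PB = 3583.1 / 0.6664 ≈ 5376.8 kW (5 s.f.)

5376.8 kW


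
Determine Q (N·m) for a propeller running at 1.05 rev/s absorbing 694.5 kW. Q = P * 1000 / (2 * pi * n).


Formula: Q = P_W / (2 * pi * n)
Step 1 — P_W = 694.5 kW * 1000 = 694500.0 W
Step 2 — 2 * pi * n = 2 * pi * 1.05 = 6.597345
Step 3 — Q = 694500.0 / 6.597345 ≈ 105270 N·m (5 s.f.)

105270 N·m


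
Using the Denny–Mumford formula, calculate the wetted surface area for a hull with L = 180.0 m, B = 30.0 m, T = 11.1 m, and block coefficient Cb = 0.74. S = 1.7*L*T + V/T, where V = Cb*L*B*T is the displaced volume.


Formula: S = 1.7*L*T + V/T with V = Cb*L*B*T, i.e. S = L * (1.7*T + Cb*B)
Step 1 — 1.7*T = 1.7 * 11.1 = 18.87 m
Step 2 — Cb*B = 0.74 * 30.0 = 22.2 m
Step 3 — 1.7*T + Cb*B = 18.87 + 22.2 = 41.07 m
Step 4 — S = 180.0 * 41.07 ≈ 7392.6 m^2 (5 s.f.)

7392.6 m^2


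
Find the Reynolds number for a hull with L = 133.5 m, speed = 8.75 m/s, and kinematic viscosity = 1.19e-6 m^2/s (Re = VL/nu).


Formula: Re = V * L / nu
Step 1 — V * L = 8.75 * 133.5 = 1168.125 m^2/s
Step 2 — Re = 1168.125 / 1.19e-6 = 9.82e+08

9.82e+08


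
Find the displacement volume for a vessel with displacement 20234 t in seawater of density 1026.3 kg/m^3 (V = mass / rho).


Formula: V = mass / rho
Step 1 — convert tonnes to kg: 20234 t * 1000 = 20234000 kg
Step 2 — V = 20234000 / 1026.3 ≈ 19715 m^3 (5 s.f.)

19715 m^3


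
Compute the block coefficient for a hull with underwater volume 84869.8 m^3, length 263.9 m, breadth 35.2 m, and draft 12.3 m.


Formula: Cb = V / (L * B * T)
Step 1 — L * B * T = 263.9 * 35.2 * 12.3 = 114258.144 m^3
Step 2 — Cb = 84869.8 / 114258.144 ≈ 0.74279 (5 s.f.)

0.74279


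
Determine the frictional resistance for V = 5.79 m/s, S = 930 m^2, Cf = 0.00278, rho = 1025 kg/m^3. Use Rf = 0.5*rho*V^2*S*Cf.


Formula: Rf = 0.5 * rho * V^2 * S * Cf
Step 1 — V^2 = 5.79^2 = 33.5241
Step 2 — 0.5 * rho * V^2 = 0.5 * 1025 * 33.5241 = 17181.10125
Step 3 — Rf = 17181.10125 * 930 * 0.00278 ≈ 44420 N (5 s.f.)

44420 N


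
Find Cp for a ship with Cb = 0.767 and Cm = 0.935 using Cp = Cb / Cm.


Formula: Cp = Cb / Cm
Substituting: Cp = 0.767 / 0.935
Result: Cp ≈ 0.82032 (5 s.f.)

0.82032


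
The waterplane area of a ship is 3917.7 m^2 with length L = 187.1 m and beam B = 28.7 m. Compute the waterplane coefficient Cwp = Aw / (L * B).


Formula: Cwp = Aw / (L * B)
Step 1 — L * B = 187.1 * 28.7 = 5369.77 m^2
Step 2 — Cwp = 3917.7 / 5369.77 ≈ 0.72958 (5 s.f.)

0.72958


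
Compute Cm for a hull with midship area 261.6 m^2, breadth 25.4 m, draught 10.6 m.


Formula: Cm = Am / (B * T)
Step 1 — B * T = 25.4 * 10.6 = 269.24 m^2
Step 2 — Cm = 261.6 / 269.24 ≈ 0.97162 (5 s.f.)

0.97162


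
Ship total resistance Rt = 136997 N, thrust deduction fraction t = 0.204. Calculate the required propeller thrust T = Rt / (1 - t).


Formula: T = Rt / (1 - t)
Step 1 — (1 - t) = 1 - 0.204 = 0.796
Step 2 — T = 136997 / 0.796 ≈ 172110 N (5 s.f.)

172110 N


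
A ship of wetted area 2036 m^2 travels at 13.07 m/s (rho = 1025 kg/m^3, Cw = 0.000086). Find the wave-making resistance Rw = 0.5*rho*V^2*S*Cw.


Formula: Rw = 0.5 * rho * V^2 * S * Cw
Step 1 — V^2 = 13.07^2 = 170.8249
Step 2 — 0.5 * rho * V^2 = 0.5 * 1025 * 170.8249 = 87547.76125
Step 3 — Rw = 87547.76125 * 2036 * 0.000086 ≈ 15329 N (5 s.f.)

15329 N


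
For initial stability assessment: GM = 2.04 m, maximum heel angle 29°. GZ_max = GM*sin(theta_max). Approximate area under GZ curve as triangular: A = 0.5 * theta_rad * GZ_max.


Formula: GZ_max = GM * sin(theta); Area = 0.5 * theta_rad * GZ_max
Step 1 — GZ_max = 2.04 * sin(29°) = 2.04 * 0.48481 = 0.989012 m
Step 2 — theta_rad = 29 * pi/180 = 0.506145 rad
Step 3 — Area = 0.5 * 0.506145 * 0.989012 ≈ 0.25029 m·rad (5 s.f.)

0.25029 m·rad


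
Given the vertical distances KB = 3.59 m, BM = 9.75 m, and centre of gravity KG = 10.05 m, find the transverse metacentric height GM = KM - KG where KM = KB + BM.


Formula: GM = KB + BM - KG
Step 1 — KM = KB + BM = 3.59 + 9.75 = 13.34 m
Step 2 — GM = KM - KG = 13.34 - 10.05 = 3.29 m

3.29 m


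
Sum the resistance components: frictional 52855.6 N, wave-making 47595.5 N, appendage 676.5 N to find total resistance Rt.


Formula: Rt = Rf + Rw + Ra
Substituting: Rt = 52855.6 + 47595.5 + 676.5
Result: Rt = 101127.6 N

101127.6 N


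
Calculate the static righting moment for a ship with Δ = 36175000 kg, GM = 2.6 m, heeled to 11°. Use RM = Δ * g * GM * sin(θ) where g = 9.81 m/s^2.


Formula: GZ = GM * sin(theta); RM = disp * g * GZ
Step 1 — GZ = 2.6 * sin(11°) = 2.6 * 0.190809 = 0.496103 m
Step 2 — RM = 36175000 * 9.81 * 0.496103 ≈ 176060000 N·m (5 s.f.)

176060000 N·m


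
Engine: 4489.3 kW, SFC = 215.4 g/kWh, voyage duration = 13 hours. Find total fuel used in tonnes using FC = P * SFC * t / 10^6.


Formula: FC (tonnes) = P * SFC * t / 1,000,000
Step 1 — P * SFC * t = 4489.3 * 215.4 * 13 = 12570937.86 g
Step 2 — FC (tonnes) = 12570937.86 / 1,000,000 ≈ 12.571 tonnes (5 s.f.)

12.571 tonnes


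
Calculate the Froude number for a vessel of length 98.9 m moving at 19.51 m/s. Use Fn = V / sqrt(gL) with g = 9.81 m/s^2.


Formula: Fn = V / sqrt(g * L)
Step 1 — g * L = 9.81 * 98.9 = 970.209
Step 2 — sqrt(g * L) = sqrt(970.209) = 31.148178
Step 3 — Fn = 19.51 / 31.148178 ≈ 0.62636 (5 s.f.)

0.62636


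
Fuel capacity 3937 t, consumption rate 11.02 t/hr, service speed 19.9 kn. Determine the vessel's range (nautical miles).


Formula: endurance = fuel / rate; range = endurance * speed
Step 1 — endurance = 3937 / 11.02 = 357.2595 hours
Step 2 — range = 357.2595 * 19.9 ≈ 7109.5 nautical miles (5 s.f.)

7109.5 NM


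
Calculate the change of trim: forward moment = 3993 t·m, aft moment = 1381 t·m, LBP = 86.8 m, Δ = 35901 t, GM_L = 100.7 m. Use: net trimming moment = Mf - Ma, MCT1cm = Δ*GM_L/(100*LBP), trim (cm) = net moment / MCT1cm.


Formula: net trimming moment = Mf - Ma; MCT1cm = Δ*GM_L/(100*LBP); trim = net moment / MCT1cm
Step 1 — net trimming moment = 3993 - 1381 = 2612 t·m
Step 2 — MCT1cm = 35901 * 100.7 / (100 * 86.8) = 416.5012 t·m/cm
Step 3 — trim = 2612 / 416.5012 ≈ 6.2713 cm (5 s.f.)

6.2713 cm


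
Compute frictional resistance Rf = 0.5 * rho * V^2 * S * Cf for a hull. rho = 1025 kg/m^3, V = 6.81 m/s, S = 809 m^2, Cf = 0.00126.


Formula: Rf = 0.5 * rho * V^2 * S * Cf
Step 1 — V^2 = 6.81^2 = 46.3761
Step 2 — 0.5 * rho * V^2 = 0.5 * 1025 * 46.3761 = 23767.75125
Step 3 — Rf = 23767.75125 * 809 * 0.00126 ≈ 24227 N (5 s.f.)

24227 N


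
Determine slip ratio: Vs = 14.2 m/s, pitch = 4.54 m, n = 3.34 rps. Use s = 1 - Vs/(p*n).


Formula: s = 1 - Vs / (p * n)
Step 1 — p * n = 4.54 * 3.34 = 15.1636
Step 2 — Vs / (p*n) = 14.2 / 15.1636 = 0.936453 (6 d.p.)
Step 3 — s = 1 - 0.936453 = 0.063547

0.063547


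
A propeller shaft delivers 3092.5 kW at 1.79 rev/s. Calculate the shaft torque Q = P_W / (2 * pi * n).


Formula: Q = P_W / (2 * pi * n)
Step 1 — P_W = 3092.5 kW * 1000 = 3092500.0 W
Step 2 — 2 * pi * n = 2 * pi * 1.79 = 11.246902
Step 3 — Q = 3092500.0 / 11.246902 ≈ 274960 N·m (5 s.f.)

274960 N·m


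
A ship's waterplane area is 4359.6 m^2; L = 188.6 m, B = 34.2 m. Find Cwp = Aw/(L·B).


Formula: Cwp = Aw / (L * B)
Step 1 — L * B = 188.6 * 34.2 = 6450.12 m^2
Step 2 — Cwp = 4359.6 / 6450.12 ≈ 0.67589 (5 s.f.)

0.67589


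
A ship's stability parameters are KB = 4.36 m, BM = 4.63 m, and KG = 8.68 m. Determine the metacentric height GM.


Formula: GM = KB + BM - KG
Step 1 — KM = KB + BM = 4.36 + 4.63 = 8.99 m
Step 2 — GM = KM - KG = 8.99 - 8.68 = 0.31 m

0.31 m


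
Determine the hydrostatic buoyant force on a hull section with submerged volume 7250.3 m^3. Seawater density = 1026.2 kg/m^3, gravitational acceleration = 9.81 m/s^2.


Formula: Fb = rho * g * V
Substituting: Fb = 1026.2 * 9.81 * 7250.3
Intermediate: 1026.2 * 9.81 = 10067.022
Result: Fb = 10067.022 * 7250.3 ≈ 72989000 N (5 s.f.)

72989000 N


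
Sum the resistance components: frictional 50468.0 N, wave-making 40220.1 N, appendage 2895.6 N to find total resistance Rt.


Formula: Rt = Rf + Rw + Ra
Substituting: Rt = 50468.0 + 40220.1 + 2895.6
Result: Rt = 93583.7 N

93583.7 N


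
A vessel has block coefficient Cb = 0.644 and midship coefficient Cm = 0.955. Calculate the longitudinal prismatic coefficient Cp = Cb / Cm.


Formula: Cp = Cb / Cm
Substituting: Cp = 0.644 / 0.955
Result: Cp ≈ 0.67435 (5 s.f.)

0.67435


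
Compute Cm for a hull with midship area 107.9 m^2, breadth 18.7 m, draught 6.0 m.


Formula: Cm = Am / (B * T)
Step 1 — B * T = 18.7 * 6.0 = 112.2 m^2
Step 2 — Cm = 107.9 / 112.2 ≈ 0.96168 (5 s.f.)

0.96168


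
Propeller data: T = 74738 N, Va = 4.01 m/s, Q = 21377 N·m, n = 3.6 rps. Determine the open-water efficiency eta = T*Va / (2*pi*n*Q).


Formula: eta = T * Va / (2 * pi * n * Q)
Step 1 — numerator = T * Va = 74738 * 4.01 = 299699.38
Step 2 — 2 * pi * n = 2 * pi * 3.6 = 22.619467
Step 3 — denominator = 22.619467 * 21377 = 483536.35
Step 4 — eta = 299699.38 / 483536.35 ≈ 0.61981 (5 s.f.)

0.61981


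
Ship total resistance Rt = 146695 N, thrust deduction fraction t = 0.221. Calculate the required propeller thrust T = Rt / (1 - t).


Formula: T = Rt / (1 - t)
Step 1 — (1 - t) = 1 - 0.221 = 0.779
Step 2 — T = 146695 / 0.779 ≈ 188310 N (5 s.f.)

188310 N


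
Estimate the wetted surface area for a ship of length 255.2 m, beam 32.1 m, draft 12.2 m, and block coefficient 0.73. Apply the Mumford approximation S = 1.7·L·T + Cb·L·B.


Formula: S = 1.7*L*T + V/T with V = Cb*L*B*T, i.e. S = L * (1.7*T + Cb*B)
Step 1 — 1.7*T = 1.7 * 12.2 = 20.74 m
Step 2 — Cb*B = 0.73 * 32.1 = 23.433 m
Step 3 — 1.7*T + Cb*B = 20.74 + 23.433 = 44.173 m
Step 4 — S = 255.2 * 44.173 ≈ 11273 m^2 (5 s.f.)

11273 m^2


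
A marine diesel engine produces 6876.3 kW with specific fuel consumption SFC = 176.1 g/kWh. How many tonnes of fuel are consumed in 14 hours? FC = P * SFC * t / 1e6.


Formula: FC (tonnes) = P * SFC * t / 1,000,000
Step 1 — P * SFC * t = 6876.3 * 176.1 * 14 = 16952830.02 g
Step 2 — FC (tonnes) = 16952830.02 / 1,000,000 ≈ 16.953 tonnes (5 s.f.)

16.953 tonnes


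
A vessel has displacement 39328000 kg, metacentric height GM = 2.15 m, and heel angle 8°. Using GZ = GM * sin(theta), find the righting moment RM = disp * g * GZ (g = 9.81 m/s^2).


Formula: GZ = GM * sin(theta); RM = disp * g * GZ
Step 1 — GZ = 2.15 * sin(8°) = 2.15 * 0.139173 = 0.299222 m
Step 2 — RM = 39328000 * 9.81 * 0.299222 ≈ 115440000 N·m (5 s.f.)

115440000 N·m


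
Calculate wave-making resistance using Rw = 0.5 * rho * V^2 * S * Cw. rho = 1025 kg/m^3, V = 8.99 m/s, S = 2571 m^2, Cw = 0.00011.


Formula: Rw = 0.5 * rho * V^2 * S * Cw
Step 1 — V^2 = 8.99^2 = 80.8201
Step 2 — 0.5 * rho * V^2 = 0.5 * 1025 * 80.8201 = 41420.30125
Step 3 — Rw = 41420.30125 * 2571 * 0.00011 ≈ 11714 N (5 s.f.)

11714 N


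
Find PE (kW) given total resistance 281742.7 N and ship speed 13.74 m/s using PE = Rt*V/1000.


Formula: PE = Rt * V / 1000 (kW)
Step 1 — PE (W) = 281742.7 * 13.74 = 3871144.698 W
Step 2 — PE (kW) = 3871144.698 / 1000 ≈ 3871.1 kW (5 s.f.)

3871.1 kW


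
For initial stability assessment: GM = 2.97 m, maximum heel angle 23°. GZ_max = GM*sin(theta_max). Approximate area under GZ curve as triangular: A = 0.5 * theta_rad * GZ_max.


Formula: GZ_max = GM * sin(theta); Area = 0.5 * theta_rad * GZ_max
Step 1 — GZ_max = 2.97 * sin(23°) = 2.97 * 0.390731 = 1.160471 m
Step 2 — theta_rad = 23 * pi/180 = 0.401426 rad
Step 3 — Area = 0.5 * 0.401426 * 1.160471 ≈ 0.23292 m·rad (5 s.f.)

0.23292 m·rad


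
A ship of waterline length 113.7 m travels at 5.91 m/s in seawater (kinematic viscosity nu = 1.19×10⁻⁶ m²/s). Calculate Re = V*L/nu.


Formula: Re = V * L / nu
Step 1 — V * L = 5.91 * 113.7 = 671.967 m^2/s
Step 2 — Re = 671.967 / 1.19e-6 = 5.65e+08

5.65e+08


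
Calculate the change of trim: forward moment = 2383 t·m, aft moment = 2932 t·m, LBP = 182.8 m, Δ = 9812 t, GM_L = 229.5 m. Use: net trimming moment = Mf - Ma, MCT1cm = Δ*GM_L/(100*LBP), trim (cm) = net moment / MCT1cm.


Formula: net trimming moment = Mf - Ma; MCT1cm = Δ*GM_L/(100*LBP); trim = net moment / MCT1cm
Step 1 — net trimming moment = 2383 - 2932 = -549 t·m
Step 2 — MCT1cm = 9812 * 229.5 / (100 * 182.8) = 123.1868 t·m/cm
Step 3 — trim = -549 / 123.1868 ≈ -4.4566 cm (5 s.f.)

-4.4566 cm


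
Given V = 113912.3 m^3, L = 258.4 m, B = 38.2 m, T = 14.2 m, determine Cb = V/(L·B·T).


Formula: Cb = V / (L * B * T)
Step 1 — L * B * T = 258.4 * 38.2 * 14.2 = 140166.496 m^3
Step 2 — Cb = 113912.3 / 140166.496 ≈ 0.81269 (5 s.f.)

0.81269
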